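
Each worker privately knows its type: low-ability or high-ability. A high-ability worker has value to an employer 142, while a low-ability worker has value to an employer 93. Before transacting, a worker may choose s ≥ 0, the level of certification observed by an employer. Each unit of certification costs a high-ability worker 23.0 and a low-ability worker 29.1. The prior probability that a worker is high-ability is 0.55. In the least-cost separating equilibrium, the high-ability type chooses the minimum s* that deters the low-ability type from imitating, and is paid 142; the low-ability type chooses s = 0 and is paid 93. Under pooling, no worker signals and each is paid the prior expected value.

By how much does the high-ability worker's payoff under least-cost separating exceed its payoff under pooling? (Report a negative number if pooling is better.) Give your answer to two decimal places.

Least-cost separating signal: s* solves 93 = 142 − 29.1·s*, so s* = (142 − 93)/29.1 ≈ 1.6838.
High-ability type's separating payoff: 142 − 23.0 × s* = 142 − 23.0 × (142 − 93)/29.1 = 142 − 1127/29.1 ≈ 103.2715.
Pooling payoff: 0.55 × 142 + 0.45 × 93 = 119.95.
Difference: 103.2715 − 119.95 = -16.6785, i.e. -16.68 to two decimal places.
The high-ability type would prefer the pooling outcome.

-16.68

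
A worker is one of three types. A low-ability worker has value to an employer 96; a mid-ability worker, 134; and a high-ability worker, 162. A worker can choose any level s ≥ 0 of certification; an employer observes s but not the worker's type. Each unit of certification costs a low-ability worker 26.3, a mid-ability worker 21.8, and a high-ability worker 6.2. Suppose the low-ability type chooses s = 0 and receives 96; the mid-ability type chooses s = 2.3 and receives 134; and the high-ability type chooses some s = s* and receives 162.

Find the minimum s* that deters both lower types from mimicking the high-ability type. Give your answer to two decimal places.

3.58

Mid-ability type (on-path payoff 134 − 21.8×2.3 = 83.86) won't mimic when 83.86 ≥ 162 − 21.8·s*, i.e. s* ≥ 3.58.
Low-ability type (on-path payoff 96) won't mimic when 96 ≥ 162 − 26.3·s*, i.e. s* ≥ 2.51.
Both must hold, so s* = max(2.51, 3.58) = 3.58. The mid-ability type's constraint binds.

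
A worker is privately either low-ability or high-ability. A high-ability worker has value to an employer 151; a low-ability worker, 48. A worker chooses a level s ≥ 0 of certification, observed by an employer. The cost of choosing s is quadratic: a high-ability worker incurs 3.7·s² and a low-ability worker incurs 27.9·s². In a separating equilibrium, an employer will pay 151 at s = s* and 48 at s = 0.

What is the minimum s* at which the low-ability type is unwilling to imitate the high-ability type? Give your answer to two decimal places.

1.92

The low-ability type at s = 0 receives 48; imitating at s* yields 151 − 27.9·s*².
Indifference: 48 = 151 − 27.9·s*², so s*² = (151 − 48) / 27.9 ≈ 3.6918.
s* = √3.6918 ≈ 1.92.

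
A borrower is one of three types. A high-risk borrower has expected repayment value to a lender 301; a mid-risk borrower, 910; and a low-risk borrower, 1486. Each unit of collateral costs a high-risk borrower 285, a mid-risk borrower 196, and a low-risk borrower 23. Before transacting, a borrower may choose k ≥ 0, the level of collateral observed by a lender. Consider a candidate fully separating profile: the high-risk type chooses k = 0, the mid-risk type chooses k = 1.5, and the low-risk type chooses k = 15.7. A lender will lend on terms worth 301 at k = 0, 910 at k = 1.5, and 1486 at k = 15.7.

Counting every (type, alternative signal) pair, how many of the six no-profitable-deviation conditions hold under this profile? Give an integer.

High-risk (own payoff 301): to k=1.5 gives 910 − 285×1.5 = 482.5 → profitable ✗; to k=15.7 gives 1486 − 285×15.7 = -2988.5 → no gain ✓.
Low-risk (own payoff 1486 − 23×15.7 = 1124.9): to k=0 gives 301 → no gain ✓; to k=1.5 gives 910 − 23×1.5 = 875.5 → no gain ✓.
Mid-risk (own payoff 910 − 196×1.5 = 616): to k=0 gives 301 → no gain ✓; to k=15.7 gives 1486 − 196×15.7 = -1591.2 → no gain ✓.
5 of the 6 constraints hold; not an equilibrium.

5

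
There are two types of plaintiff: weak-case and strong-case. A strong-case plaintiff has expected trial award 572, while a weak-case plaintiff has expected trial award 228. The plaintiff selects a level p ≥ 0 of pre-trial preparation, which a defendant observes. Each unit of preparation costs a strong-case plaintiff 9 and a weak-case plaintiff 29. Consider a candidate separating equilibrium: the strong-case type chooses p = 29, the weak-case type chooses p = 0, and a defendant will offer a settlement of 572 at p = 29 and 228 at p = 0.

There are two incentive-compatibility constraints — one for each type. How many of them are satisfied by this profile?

Strong-case type: signal → 572 − 9 × 29 = 311; deviate to 0 → 228. IC holds (311 ≥ 228).
Weak-case type: stay at 0 → 228; mimic → 572 − 29 × 29 = -269. IC holds (228 ≥ -269).
2 of 2 constraints hold, so this is a separating equilibrium.

2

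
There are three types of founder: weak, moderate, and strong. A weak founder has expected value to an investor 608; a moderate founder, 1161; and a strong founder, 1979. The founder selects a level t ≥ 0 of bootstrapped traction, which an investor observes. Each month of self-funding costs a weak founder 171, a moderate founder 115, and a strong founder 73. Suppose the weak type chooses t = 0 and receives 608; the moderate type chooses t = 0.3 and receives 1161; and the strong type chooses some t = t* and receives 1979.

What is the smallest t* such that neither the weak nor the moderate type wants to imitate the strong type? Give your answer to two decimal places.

8.02

Moderate type (on-path payoff 1161 − 115×0.3 = 1126.5) won't mimic when 1126.5 ≥ 1979 − 115·t*, i.e. t* ≥ 7.41.
Weak type (on-path payoff 608) won't mimic when 608 ≥ 1979 − 171·t*, i.e. t* ≥ 8.02.
Both must hold, so t* = max(8.02, 7.41) = 8.02. The weak type's constraint binds.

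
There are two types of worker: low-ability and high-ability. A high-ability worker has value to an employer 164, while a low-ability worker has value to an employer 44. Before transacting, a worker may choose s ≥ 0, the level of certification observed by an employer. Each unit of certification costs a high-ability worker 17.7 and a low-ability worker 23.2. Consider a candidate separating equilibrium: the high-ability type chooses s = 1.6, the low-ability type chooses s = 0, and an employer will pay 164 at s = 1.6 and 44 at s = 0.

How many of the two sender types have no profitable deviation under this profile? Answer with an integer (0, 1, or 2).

1

Low-ability type: stay at 0 → 44; mimic → 164 − 23.2 × 1.6 = 126.88. IC fails (44 < 126.88).
High-ability type: signal → 164 − 17.7 × 1.6 = 135.68; deviate to 0 → 44. IC holds (135.68 ≥ 44).
1 of 2 constraints hold, so this profile is not an equilibrium.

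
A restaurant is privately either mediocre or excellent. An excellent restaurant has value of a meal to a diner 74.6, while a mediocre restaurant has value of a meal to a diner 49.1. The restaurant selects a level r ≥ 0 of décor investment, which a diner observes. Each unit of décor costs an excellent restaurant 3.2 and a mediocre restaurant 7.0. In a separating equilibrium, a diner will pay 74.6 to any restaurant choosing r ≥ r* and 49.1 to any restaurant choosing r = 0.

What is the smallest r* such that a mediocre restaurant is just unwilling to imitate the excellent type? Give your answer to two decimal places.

3.64

A mediocre restaurant choosing r = 0 receives 49.1.
Imitating at r* instead would pay 74.6 at cost 7.0·r*, netting 74.6 − 7.0·r*.
Indifference: 49.1 = 74.6 − 7.0·r*, so r* = (74.6 − 49.1) / 7.0 ≈ 3.64.
At r* the mediocre type's incentive constraint just binds; the excellent type strictly prefers r* since its per-unit cost is lower.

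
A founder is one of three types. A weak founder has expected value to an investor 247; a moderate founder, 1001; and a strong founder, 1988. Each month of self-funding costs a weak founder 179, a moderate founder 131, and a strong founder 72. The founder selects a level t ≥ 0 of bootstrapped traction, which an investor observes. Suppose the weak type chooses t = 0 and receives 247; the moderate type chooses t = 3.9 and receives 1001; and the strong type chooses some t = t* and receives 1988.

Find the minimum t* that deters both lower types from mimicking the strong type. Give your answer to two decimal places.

Moderate type (on-path payoff 1001 − 131×3.9 = 490.1) won't mimic when 490.1 ≥ 1988 − 131·t*, i.e. t* ≥ 11.43.
Weak type (on-path payoff 247) won't mimic when 247 ≥ 1988 − 179·t*, i.e. t* ≥ 9.73.
Both must hold, so t* = max(9.73, 11.43) = 11.43. The moderate type's constraint binds.

11.43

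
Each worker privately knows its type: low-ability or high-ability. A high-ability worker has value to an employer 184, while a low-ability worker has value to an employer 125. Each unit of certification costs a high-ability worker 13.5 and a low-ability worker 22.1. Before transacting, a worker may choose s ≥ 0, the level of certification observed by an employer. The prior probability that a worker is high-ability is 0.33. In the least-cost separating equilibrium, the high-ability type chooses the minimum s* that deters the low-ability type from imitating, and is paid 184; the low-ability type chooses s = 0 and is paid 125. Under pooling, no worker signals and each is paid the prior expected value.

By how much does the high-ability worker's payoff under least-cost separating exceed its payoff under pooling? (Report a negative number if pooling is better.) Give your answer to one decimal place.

Least-cost separating signal: s* solves 125 = 184 − 22.1·s*, so s* = (184 − 125)/22.1 ≈ 2.6697.
High-ability type's separating payoff: 184 − 13.5 × s* = 184 − 13.5 × (184 − 125)/22.1 = 184 − 796.5/22.1 ≈ 147.959.
Pooling payoff: 0.33 × 184 + 0.67 × 125 = 144.47.
Difference: 147.959 − 144.47 = 3.489, i.e. 3.5 to one decimal place.
The high-ability type prefers to separate.

3.5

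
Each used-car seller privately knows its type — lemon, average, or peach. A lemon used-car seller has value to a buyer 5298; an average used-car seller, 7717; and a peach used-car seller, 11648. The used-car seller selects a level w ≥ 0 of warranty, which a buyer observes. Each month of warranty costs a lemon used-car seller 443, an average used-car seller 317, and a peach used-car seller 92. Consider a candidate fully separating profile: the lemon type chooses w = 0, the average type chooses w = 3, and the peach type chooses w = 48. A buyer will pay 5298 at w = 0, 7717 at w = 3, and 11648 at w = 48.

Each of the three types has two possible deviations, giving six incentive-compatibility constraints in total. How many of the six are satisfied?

Peach (own payoff 11648 − 92×48 = 7232): to w=0 gives 5298 → no gain ✓; to w=3 gives 7717 − 92×3 = 7441 → profitable ✗.
Lemon (own payoff 5298): to w=3 gives 7717 − 443×3 = 6388 → profitable ✗; to w=48 gives 11648 − 443×48 = -9616 → no gain ✓.
Average (own payoff 7717 − 317×3 = 6766): to w=0 gives 5298 → no gain ✓; to w=48 gives 11648 − 317×48 = -3568 → no gain ✓.
4 of the 6 constraints hold; not an equilibrium.

4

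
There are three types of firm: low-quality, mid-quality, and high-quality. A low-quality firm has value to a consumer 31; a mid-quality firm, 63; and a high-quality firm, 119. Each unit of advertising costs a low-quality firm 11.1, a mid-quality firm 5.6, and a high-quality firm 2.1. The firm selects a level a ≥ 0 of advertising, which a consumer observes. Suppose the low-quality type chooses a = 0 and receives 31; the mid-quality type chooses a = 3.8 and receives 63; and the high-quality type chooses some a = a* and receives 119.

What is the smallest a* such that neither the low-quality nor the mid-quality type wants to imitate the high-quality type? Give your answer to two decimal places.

13.80

Low-quality type (on-path payoff 31) won't mimic when 31 ≥ 119 − 11.1·a*, i.e. a* ≥ 7.93.
Mid-quality type (on-path payoff 63 − 5.6×3.8 = 41.72) won't mimic when 41.72 ≥ 119 − 5.6·a*, i.e. a* ≥ 13.80.
Both must hold, so a* = max(7.93, 13.80) = 13.80. The mid-quality type's constraint binds.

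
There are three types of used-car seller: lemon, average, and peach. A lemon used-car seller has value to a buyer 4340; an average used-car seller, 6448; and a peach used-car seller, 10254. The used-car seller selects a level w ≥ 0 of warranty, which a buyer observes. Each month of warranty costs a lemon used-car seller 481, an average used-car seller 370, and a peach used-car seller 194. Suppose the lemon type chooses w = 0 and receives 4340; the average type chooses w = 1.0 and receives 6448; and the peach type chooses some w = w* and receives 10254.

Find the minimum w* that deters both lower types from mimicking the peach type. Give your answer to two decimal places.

Lemon type (on-path payoff 4340) won't mimic when 4340 ≥ 10254 − 481·w*, i.e. w* ≥ 12.30.
Average type (on-path payoff 6448 − 370×1.0 = 6078) won't mimic when 6078 ≥ 10254 − 370·w*, i.e. w* ≥ 11.29.
Both must hold, so w* = max(12.30, 11.29) = 12.30. The lemon type's constraint binds.

12.30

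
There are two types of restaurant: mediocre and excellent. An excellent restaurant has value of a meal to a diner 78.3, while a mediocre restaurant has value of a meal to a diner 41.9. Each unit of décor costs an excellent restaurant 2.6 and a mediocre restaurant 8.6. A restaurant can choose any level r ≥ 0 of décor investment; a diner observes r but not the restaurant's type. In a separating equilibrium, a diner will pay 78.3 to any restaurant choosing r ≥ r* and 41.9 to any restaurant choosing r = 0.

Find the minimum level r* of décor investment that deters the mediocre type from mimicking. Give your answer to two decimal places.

A mediocre restaurant choosing r = 0 receives 41.9.
Imitating at r* instead would pay 78.3 at cost 8.6·r*, netting 78.3 − 8.6·r*.
Indifference: 41.9 = 78.3 − 8.6·r*, so r* = (78.3 − 41.9) / 8.6 ≈ 4.23.
At r* the mediocre type's incentive constraint just binds; the excellent type strictly prefers r* since its per-unit cost is lower.

4.23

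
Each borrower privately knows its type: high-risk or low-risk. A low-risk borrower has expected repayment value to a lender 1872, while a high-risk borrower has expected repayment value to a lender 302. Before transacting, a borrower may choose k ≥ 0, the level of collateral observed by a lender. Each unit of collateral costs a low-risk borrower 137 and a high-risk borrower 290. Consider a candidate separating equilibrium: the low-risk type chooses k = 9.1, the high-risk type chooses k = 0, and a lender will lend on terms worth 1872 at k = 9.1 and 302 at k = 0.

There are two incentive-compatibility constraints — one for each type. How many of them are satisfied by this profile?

High-risk type: stay at 0 → 302; mimic → 1872 − 290 × 9.1 = -767. IC holds (302 ≥ -767).
Low-risk type: signal → 1872 − 137 × 9.1 = 625.3; deviate to 0 → 302. IC holds (625.3 ≥ 302).
2 of 2 constraints hold, so this is a separating equilibrium.

2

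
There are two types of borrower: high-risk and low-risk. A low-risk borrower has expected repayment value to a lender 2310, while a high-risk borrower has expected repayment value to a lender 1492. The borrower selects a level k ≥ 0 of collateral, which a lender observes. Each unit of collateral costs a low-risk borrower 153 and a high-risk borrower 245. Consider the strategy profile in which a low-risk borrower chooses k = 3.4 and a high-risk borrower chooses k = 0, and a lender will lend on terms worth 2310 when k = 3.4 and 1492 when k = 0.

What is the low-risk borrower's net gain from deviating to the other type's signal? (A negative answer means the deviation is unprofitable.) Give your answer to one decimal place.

-297.8

Playing k = 3.4 the low-risk borrower receives 2310 − 153 × 3.4 = 1789.8.
Deviating to k = 0 yields 1492 instead.
Gain from deviating: 1492 − 1789.8 = -297.8.
The gain is negative, so the low-risk type's incentive-compatibility constraint is satisfied.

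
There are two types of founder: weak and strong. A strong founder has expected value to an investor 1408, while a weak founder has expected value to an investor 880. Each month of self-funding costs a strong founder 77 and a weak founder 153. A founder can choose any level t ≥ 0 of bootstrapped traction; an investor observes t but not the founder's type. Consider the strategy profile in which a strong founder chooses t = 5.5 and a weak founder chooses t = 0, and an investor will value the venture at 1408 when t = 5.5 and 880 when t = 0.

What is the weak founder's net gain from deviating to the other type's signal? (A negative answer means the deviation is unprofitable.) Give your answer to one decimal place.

Playing t = 0 the weak founder receives 880.
Deviating to t = 5.5 brings payment 1408 at cost 153 × 5.5 = 841.5, netting 566.5.
Gain from deviating: 566.5 − 880 = -313.5.
The gain is negative, so the weak type's incentive-compatibility constraint is satisfied.

-313.5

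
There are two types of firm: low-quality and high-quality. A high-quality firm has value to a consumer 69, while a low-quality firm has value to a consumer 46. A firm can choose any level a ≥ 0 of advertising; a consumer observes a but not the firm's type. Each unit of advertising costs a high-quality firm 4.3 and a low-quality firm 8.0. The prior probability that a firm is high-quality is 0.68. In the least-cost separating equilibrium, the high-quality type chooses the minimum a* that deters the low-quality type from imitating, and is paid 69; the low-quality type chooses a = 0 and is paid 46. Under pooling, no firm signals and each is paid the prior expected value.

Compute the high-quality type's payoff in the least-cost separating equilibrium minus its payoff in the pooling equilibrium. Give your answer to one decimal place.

Least-cost separating signal: a* solves 46 = 69 − 8.0·a*, so a* = (69 − 46)/8.0 = 2.875.
High-quality type's separating payoff: 69 − 4.3 × a* = 69 − 4.3 × (69 − 46)/8.0 = 69 − 98.9/8.0 ≈ 56.638.
Pooling payoff: 0.68 × 69 + 0.32 × 46 = 61.64.
Difference: 56.638 − 61.64 = -5.002, i.e. -5.0 to one decimal place.
The high-quality type would prefer the pooling outcome.

-5.0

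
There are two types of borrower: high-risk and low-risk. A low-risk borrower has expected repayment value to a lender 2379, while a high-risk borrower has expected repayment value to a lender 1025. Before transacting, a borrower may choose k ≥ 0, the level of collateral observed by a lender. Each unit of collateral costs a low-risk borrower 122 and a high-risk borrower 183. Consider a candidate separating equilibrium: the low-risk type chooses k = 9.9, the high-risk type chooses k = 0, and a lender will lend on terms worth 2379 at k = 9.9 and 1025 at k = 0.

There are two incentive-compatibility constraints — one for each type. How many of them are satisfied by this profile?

2

Low-risk type: signal → 2379 − 122 × 9.9 = 1171.2; deviate to 0 → 1025. IC holds (1171.2 ≥ 1025).
High-risk type: stay at 0 → 1025; mimic → 2379 − 183 × 9.9 = 567.3. IC holds (1025 ≥ 567.3).
2 of 2 constraints hold, so this is a separating equilibrium.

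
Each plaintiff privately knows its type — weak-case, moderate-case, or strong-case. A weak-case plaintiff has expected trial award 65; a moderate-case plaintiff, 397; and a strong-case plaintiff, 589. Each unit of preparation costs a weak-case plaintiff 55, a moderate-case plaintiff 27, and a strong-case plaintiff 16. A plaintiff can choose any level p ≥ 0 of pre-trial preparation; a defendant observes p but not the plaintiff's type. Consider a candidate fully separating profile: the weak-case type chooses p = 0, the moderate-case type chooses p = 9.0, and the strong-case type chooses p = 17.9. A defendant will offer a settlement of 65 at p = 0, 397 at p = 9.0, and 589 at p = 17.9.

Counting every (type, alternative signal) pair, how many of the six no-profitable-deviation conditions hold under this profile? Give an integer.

6

Moderate-case (own payoff 397 − 27×9.0 = 154): to p=0 gives 65 → no gain ✓; to p=17.9 gives 589 − 27×17.9 = 105.7 → no gain ✓.
Strong-case (own payoff 589 − 16×17.9 = 302.6): to p=0 gives 65 → no gain ✓; to p=9.0 gives 397 − 16×9.0 = 253 → no gain ✓.
Weak-case (own payoff 65): to p=9.0 gives 397 − 55×9.0 = -98 → no gain ✓; to p=17.9 gives 589 − 55×17.9 = -395.5 → no gain ✓.
6 of the 6 constraints hold; this profile is a separating equilibrium.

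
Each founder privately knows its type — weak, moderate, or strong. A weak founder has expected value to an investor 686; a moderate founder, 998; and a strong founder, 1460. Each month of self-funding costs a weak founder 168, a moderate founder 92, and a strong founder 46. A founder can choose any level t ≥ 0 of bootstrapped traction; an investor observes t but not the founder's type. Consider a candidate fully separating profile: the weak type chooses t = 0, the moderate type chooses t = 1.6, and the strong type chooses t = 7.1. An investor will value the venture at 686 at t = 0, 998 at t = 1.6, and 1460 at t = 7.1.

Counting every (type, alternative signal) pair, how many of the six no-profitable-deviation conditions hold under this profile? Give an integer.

Strong (own payoff 1460 − 46×7.1 = 1133.4): to t=0 gives 686 → no gain ✓; to t=1.6 gives 998 − 46×1.6 = 924.4 → no gain ✓.
Weak (own payoff 686): to t=1.6 gives 998 − 168×1.6 = 729.2 → profitable ✗; to t=7.1 gives 1460 − 168×7.1 = 267.2 → no gain ✓.
Moderate (own payoff 998 − 92×1.6 = 850.8): to t=0 gives 686 → no gain ✓; to t=7.1 gives 1460 − 92×7.1 = 806.8 → no gain ✓.
5 of the 6 constraints hold; not an equilibrium.

5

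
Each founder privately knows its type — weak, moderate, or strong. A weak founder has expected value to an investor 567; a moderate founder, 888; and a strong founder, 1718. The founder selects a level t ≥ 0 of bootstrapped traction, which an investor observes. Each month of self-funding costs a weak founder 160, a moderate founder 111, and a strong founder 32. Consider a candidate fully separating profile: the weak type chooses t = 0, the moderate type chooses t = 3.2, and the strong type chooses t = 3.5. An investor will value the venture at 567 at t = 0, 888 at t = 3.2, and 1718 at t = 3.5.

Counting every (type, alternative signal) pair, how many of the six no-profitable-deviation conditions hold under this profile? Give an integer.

3

Moderate (own payoff 888 − 111×3.2 = 532.8): to t=0 gives 567 → profitable ✗; to t=3.5 gives 1718 − 111×3.5 = 1329.5 → profitable ✗.
Weak (own payoff 567): to t=3.2 gives 888 − 160×3.2 = 376 → no gain ✓; to t=3.5 gives 1718 − 160×3.5 = 1158 → profitable ✗.
Strong (own payoff 1718 − 32×3.5 = 1606): to t=0 gives 567 → no gain ✓; to t=3.2 gives 888 − 32×3.2 = 785.6 → no gain ✓.
3 of the 6 constraints hold; not an equilibrium.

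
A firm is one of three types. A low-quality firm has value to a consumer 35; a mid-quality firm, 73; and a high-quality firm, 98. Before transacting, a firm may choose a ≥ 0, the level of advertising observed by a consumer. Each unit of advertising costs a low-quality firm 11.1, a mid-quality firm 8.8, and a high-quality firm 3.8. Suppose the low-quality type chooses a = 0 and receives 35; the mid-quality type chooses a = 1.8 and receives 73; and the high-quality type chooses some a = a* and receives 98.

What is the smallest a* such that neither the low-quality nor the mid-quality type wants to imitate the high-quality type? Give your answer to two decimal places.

5.68

Low-quality type (on-path payoff 35) won't mimic when 35 ≥ 98 − 11.1·a*, i.e. a* ≥ 5.68.
Mid-quality type (on-path payoff 73 − 8.8×1.8 = 57.16) won't mimic when 57.16 ≥ 98 − 8.8·a*, i.e. a* ≥ 4.64.
Both must hold, so a* = max(5.68, 4.64) = 5.68. The low-quality type's constraint binds.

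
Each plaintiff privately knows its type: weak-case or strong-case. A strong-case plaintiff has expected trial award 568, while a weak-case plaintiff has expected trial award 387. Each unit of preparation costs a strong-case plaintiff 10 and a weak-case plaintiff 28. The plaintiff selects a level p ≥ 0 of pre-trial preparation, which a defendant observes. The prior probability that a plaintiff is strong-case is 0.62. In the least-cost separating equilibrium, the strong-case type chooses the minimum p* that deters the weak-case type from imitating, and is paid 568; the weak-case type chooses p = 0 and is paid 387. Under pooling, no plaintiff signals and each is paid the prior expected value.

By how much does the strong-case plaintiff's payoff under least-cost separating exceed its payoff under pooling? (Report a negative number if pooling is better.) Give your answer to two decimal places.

4.14

Least-cost separating signal: p* solves 387 = 568 − 28·p*, so p* = (568 − 387)/28 ≈ 6.4643.
Strong-case type's separating payoff: 568 − 10 × p* = 568 − 10 × (568 − 387)/28 = 568 − 1810/28 ≈ 503.3571.
Pooling payoff: 0.62 × 568 + 0.38 × 387 = 499.22.
Difference: 503.3571 − 499.22 = 4.1371, i.e. 4.14 to two decimal places.
The strong-case type prefers to separate.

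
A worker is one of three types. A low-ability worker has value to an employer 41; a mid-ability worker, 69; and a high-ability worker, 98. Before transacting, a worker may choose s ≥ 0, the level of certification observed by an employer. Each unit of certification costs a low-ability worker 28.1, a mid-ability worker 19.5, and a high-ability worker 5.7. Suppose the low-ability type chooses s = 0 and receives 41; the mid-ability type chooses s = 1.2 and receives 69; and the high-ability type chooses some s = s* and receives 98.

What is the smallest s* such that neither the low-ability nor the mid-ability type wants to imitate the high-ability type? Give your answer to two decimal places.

Low-ability type (on-path payoff 41) won't mimic when 41 ≥ 98 − 28.1·s*, i.e. s* ≥ 2.03.
Mid-ability type (on-path payoff 69 − 19.5×1.2 = 45.6) won't mimic when 45.6 ≥ 98 − 19.5·s*, i.e. s* ≥ 2.69.
Both must hold, so s* = max(2.03, 2.69) = 2.69. The mid-ability type's constraint binds.

2.69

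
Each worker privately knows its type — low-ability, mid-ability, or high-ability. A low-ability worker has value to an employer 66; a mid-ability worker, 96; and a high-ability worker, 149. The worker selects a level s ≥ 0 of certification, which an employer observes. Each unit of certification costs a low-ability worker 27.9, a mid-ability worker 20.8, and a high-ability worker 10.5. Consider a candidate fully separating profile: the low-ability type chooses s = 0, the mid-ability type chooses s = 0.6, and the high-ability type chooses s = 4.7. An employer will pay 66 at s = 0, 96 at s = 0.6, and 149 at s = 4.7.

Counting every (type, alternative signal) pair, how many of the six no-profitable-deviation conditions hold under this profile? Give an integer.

Low-ability (own payoff 66): to s=0.6 gives 96 − 27.9×0.6 = 79.26 → profitable ✗; to s=4.7 gives 149 − 27.9×4.7 = 17.87 → no gain ✓.
High-ability (own payoff 149 − 10.5×4.7 = 99.65): to s=0 gives 66 → no gain ✓; to s=0.6 gives 96 − 10.5×0.6 = 89.7 → no gain ✓.
Mid-ability (own payoff 96 − 20.8×0.6 = 83.52): to s=0 gives 66 → no gain ✓; to s=4.7 gives 149 − 20.8×4.7 = 51.24 → no gain ✓.
5 of the 6 constraints hold; not an equilibrium.

5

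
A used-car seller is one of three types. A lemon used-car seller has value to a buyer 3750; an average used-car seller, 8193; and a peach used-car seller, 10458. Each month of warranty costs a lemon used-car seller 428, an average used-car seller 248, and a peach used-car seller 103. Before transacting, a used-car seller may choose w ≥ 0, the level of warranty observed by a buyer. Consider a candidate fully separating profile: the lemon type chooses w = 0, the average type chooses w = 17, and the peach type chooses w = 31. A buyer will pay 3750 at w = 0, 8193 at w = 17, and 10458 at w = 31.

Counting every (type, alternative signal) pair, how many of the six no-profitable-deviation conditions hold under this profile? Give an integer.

6

Average (own payoff 8193 − 248×17 = 3977): to w=0 gives 3750 → no gain ✓; to w=31 gives 10458 − 248×31 = 2770 → no gain ✓.
Peach (own payoff 10458 − 103×31 = 7265): to w=0 gives 3750 → no gain ✓; to w=17 gives 8193 − 103×17 = 6442 → no gain ✓.
Lemon (own payoff 3750): to w=17 gives 8193 − 428×17 = 917 → no gain ✓; to w=31 gives 10458 − 428×31 = -2810 → no gain ✓.
6 of the 6 constraints hold; this profile is a separating equilibrium.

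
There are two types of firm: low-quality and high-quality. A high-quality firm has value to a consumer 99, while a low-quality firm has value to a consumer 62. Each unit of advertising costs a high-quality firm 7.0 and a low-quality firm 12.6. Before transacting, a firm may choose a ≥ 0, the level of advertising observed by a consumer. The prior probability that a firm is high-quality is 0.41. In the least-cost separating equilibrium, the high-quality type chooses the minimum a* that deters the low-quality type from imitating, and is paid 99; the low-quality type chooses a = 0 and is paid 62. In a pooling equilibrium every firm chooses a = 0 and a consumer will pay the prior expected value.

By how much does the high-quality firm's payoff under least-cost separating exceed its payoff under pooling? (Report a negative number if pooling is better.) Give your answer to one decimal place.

1.3

Least-cost separating signal: a* solves 62 = 99 − 12.6·a*, so a* = (99 − 62)/12.6 ≈ 2.9365.
High-quality type's separating payoff: 99 − 7.0 × a* = 99 − 7.0 × (99 − 62)/12.6 = 99 − 259/12.6 ≈ 78.444.
Pooling payoff: 0.41 × 99 + 0.59 × 62 = 77.17.
Difference: 78.444 − 77.17 = 1.274, i.e. 1.3 to one decimal place.
The high-quality type prefers to separate.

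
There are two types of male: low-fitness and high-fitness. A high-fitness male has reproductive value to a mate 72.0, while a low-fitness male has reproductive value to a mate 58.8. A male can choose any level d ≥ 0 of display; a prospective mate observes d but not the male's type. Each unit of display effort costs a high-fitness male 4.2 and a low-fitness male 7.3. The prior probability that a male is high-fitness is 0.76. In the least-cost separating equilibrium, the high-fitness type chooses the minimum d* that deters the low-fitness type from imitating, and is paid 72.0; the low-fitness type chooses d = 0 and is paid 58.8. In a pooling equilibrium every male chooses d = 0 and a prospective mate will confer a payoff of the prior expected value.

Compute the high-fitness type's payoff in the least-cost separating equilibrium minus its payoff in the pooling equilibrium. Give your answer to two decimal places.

-4.43

Least-cost separating signal: d* solves 58.8 = 72.0 − 7.3·d*, so d* = (72.0 − 58.8)/7.3 ≈ 1.8082.
High-fitness type's separating payoff: 72.0 − 4.2 × d* = 72.0 − 4.2 × (72.0 − 58.8)/7.3 = 72.0 − 55.44/7.3 ≈ 64.4055.
Pooling payoff: 0.76 × 72.0 + 0.24 × 58.8 = 68.832.
Difference: 64.4055 − 68.832 = -4.4265, i.e. -4.43 to two decimal places.
The high-fitness type would prefer the pooling outcome.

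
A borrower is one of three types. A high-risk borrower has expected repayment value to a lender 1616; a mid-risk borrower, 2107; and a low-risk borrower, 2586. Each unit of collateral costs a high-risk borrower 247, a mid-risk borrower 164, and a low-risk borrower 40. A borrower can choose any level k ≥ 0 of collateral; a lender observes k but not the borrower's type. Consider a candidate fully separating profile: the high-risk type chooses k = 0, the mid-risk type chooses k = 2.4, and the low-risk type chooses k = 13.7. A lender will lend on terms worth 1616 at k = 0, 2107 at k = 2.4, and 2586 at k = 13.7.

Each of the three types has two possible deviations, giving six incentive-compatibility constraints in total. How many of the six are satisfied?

6

Mid-risk (own payoff 2107 − 164×2.4 = 1713.4): to k=0 gives 1616 → no gain ✓; to k=13.7 gives 2586 − 164×13.7 = 339.2 → no gain ✓.
High-risk (own payoff 1616): to k=2.4 gives 2107 − 247×2.4 = 1514.2 → no gain ✓; to k=13.7 gives 2586 − 247×13.7 = -797.9 → no gain ✓.
Low-risk (own payoff 2586 − 40×13.7 = 2038): to k=0 gives 1616 → no gain ✓; to k=2.4 gives 2107 − 40×2.4 = 2011 → no gain ✓.
6 of the 6 constraints hold; this profile is a separating equilibrium.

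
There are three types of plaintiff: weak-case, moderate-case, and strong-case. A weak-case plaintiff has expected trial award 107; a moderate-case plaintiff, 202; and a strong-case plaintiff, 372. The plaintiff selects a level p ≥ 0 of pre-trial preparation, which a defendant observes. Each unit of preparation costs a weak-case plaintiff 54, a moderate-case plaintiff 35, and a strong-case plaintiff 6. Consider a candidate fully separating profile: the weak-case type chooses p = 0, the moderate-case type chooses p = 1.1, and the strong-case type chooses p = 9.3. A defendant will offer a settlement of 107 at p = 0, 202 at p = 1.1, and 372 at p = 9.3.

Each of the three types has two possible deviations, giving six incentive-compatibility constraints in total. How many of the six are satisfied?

Strong-case (own payoff 372 − 6×9.3 = 316.2): to p=0 gives 107 → no gain ✓; to p=1.1 gives 202 − 6×1.1 = 195.4 → no gain ✓.
Weak-case (own payoff 107): to p=1.1 gives 202 − 54×1.1 = 142.6 → profitable ✗; to p=9.3 gives 372 − 54×9.3 = -130.2 → no gain ✓.
Moderate-case (own payoff 202 − 35×1.1 = 163.5): to p=0 gives 107 → no gain ✓; to p=9.3 gives 372 − 35×9.3 = 46.5 → no gain ✓.
5 of the 6 constraints hold; not an equilibrium.

5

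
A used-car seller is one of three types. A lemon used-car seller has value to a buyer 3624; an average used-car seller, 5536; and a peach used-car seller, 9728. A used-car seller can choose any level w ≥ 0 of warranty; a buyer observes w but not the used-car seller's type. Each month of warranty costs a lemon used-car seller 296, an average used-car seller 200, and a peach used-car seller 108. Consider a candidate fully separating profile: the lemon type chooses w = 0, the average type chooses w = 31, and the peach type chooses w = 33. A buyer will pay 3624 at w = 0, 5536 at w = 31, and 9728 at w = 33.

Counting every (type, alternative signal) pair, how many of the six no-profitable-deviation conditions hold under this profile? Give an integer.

4

Lemon (own payoff 3624): to w=31 gives 5536 − 296×31 = -3640 → no gain ✓; to w=33 gives 9728 − 296×33 = -40 → no gain ✓.
Average (own payoff 5536 − 200×31 = -664): to w=0 gives 3624 → profitable ✗; to w=33 gives 9728 − 200×33 = 3128 → profitable ✗.
Peach (own payoff 9728 − 108×33 = 6164): to w=0 gives 3624 → no gain ✓; to w=31 gives 5536 − 108×31 = 2188 → no gain ✓.
4 of the 6 constraints hold; not an equilibrium.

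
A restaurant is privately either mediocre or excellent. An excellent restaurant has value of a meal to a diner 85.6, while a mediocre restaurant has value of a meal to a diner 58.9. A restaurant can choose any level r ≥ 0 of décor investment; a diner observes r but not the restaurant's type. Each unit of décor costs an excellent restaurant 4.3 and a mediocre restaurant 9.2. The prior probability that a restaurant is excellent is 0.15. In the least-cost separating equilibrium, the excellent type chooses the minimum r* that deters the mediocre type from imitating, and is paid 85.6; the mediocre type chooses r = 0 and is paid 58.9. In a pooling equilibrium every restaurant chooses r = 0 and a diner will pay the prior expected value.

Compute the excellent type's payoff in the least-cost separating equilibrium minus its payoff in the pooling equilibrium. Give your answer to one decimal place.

10.2

Least-cost separating signal: r* solves 58.9 = 85.6 − 9.2·r*, so r* = (85.6 − 58.9)/9.2 ≈ 2.9022.
Excellent type's separating payoff: 85.6 − 4.3 × r* = 85.6 − 4.3 × (85.6 − 58.9)/9.2 = 85.6 − 114.81/9.2 ≈ 73.121.
Pooling payoff: 0.15 × 85.6 + 0.85 × 58.9 = 62.905.
Difference: 73.121 − 62.905 = 10.216, i.e. 10.2 to one decimal place.
The excellent type prefers to separate.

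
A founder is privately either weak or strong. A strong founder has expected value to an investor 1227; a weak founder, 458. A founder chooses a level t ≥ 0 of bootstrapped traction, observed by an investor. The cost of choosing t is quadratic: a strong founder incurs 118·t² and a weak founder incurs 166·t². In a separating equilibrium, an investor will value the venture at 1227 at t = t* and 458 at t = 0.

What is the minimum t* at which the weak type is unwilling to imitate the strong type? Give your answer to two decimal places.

2.15

The weak type at t = 0 receives 458; imitating at t* yields 1227 − 166·t*².
Indifference: 458 = 1227 − 166·t*², so t*² = (1227 − 458) / 166 ≈ 4.6325.
t* = √4.6325 ≈ 2.15.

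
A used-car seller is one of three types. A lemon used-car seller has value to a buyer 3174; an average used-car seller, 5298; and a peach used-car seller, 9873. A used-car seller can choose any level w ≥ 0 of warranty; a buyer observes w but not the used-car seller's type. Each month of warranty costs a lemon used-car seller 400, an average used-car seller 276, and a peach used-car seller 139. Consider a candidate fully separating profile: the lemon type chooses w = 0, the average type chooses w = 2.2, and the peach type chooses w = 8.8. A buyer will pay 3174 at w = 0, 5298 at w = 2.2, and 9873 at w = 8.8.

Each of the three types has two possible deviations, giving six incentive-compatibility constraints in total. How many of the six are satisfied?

3

Peach (own payoff 9873 − 139×8.8 = 8649.8): to w=0 gives 3174 → no gain ✓; to w=2.2 gives 5298 − 139×2.2 = 4992.2 → no gain ✓.
Average (own payoff 5298 − 276×2.2 = 4690.8): to w=0 gives 3174 → no gain ✓; to w=8.8 gives 9873 − 276×8.8 = 7444.2 → profitable ✗.
Lemon (own payoff 3174): to w=2.2 gives 5298 − 400×2.2 = 4418 → profitable ✗; to w=8.8 gives 9873 − 400×8.8 = 6353 → profitable ✗.
3 of the 6 constraints hold; not an equilibrium.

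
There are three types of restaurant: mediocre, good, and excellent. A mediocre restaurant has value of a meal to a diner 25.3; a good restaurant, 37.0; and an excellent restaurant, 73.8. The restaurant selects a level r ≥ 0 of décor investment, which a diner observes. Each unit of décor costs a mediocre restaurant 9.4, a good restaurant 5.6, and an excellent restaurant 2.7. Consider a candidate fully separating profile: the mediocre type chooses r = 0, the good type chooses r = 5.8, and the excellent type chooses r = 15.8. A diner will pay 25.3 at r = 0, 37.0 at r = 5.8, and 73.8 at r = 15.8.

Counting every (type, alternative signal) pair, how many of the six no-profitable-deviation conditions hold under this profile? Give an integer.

Good (own payoff 37.0 − 5.6×5.8 = 4.52): to r=0 gives 25.3 → profitable ✗; to r=15.8 gives 73.8 − 5.6×15.8 = -14.68 → no gain ✓.
Mediocre (own payoff 25.3): to r=5.8 gives 37.0 − 9.4×5.8 = -17.52 → no gain ✓; to r=15.8 gives 73.8 − 9.4×15.8 = -74.72 → no gain ✓.
Excellent (own payoff 73.8 − 2.7×15.8 = 31.14): to r=0 gives 25.3 → no gain ✓; to r=5.8 gives 37.0 − 2.7×5.8 = 21.34 → no gain ✓.
5 of the 6 constraints hold; not an equilibrium.

5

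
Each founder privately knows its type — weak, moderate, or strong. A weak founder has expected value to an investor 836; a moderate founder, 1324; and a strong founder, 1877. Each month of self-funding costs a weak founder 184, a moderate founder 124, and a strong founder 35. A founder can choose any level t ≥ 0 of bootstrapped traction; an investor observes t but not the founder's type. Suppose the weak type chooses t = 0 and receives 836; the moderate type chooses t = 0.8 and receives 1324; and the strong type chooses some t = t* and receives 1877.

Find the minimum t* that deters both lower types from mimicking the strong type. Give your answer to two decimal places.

Weak type (on-path payoff 836) won't mimic when 836 ≥ 1877 − 184·t*, i.e. t* ≥ 5.66.
Moderate type (on-path payoff 1324 − 124×0.8 = 1224.8) won't mimic when 1224.8 ≥ 1877 − 124·t*, i.e. t* ≥ 5.26.
Both must hold, so t* = max(5.66, 5.26) = 5.66. The weak type's constraint binds.

5.66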